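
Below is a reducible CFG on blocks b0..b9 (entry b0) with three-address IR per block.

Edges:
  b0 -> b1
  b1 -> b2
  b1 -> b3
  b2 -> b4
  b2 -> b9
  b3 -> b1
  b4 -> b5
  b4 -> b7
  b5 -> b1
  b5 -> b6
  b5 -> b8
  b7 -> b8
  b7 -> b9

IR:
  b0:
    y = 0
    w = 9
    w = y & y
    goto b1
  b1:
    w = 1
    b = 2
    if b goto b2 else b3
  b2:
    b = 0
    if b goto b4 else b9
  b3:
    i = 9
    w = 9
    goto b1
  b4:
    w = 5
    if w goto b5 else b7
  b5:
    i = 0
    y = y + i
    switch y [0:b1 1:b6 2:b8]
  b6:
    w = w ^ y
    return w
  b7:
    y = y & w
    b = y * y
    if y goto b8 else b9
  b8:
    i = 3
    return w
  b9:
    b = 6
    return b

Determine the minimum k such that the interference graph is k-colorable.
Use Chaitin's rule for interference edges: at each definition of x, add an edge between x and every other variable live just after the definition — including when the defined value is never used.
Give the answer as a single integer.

Answer: 3

Working:
Block summaries:
  b0 def {w,y} use ∅
  b1 def {b,w} use ∅
  b2 def {b} use ∅
  b3 def {i,w} use ∅
  b4 def {w} use ∅
  b5 def {i,y} use {y}
  b6 def {w} use {w,y}
  b7 def {b,y} use {w,y}
  b8 def {i} use {w}
  b9 def {b} use ∅

Live sets:
  live b0: ∅→{y}
  live b1: {y}→{y}
  live b2: {y}→{y}
  live b3: {y}→{y}
  live b4: {y}→{w,y}
  live b5: {w,y}→{w,y}
  live b6: {w,y}→∅
  live b7: {w,y}→{w}
  live b8: {w}→∅
  live b9: ∅→∅

Interference:
  b — {w,y}
  i — {w,y}
  w — {b,i,y}
  y — {b,i,w}

Registers:
  {b,w,y} pairwise interfere (3-clique) ⇒ χ ≥ 3
  3-colouring: R0={w}  R1={y}  R2={b,i}
  χ = 3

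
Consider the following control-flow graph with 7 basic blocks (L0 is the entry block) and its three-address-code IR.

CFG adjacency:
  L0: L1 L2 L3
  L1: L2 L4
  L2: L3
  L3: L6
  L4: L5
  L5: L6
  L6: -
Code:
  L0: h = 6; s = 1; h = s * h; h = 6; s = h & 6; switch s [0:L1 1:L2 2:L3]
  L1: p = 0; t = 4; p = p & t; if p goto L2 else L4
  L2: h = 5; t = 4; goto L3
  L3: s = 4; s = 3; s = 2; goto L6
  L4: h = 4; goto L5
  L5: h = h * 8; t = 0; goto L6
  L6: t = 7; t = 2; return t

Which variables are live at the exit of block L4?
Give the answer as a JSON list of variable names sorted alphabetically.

Answer: ["h"]

Working:
Per-block:
  L0 def {h,s} use ∅
  L1 def {p,t} use ∅
  L2 def {h,t} use ∅
  L3 def {s} use ∅
  L4 def {h} use ∅
  L5 def {h,t} use {h}
  L6 def {t} use ∅

Backward fixpoint:
  L0: in=∅ out=∅
  L1: in=∅ out=∅
  L2: in=∅ out=∅
  L3: in=∅ out=∅
  L4: in=∅ out={h}
  L5: in={h} out=∅
  L6: in=∅ out=∅

live-out(L4) = ["h"]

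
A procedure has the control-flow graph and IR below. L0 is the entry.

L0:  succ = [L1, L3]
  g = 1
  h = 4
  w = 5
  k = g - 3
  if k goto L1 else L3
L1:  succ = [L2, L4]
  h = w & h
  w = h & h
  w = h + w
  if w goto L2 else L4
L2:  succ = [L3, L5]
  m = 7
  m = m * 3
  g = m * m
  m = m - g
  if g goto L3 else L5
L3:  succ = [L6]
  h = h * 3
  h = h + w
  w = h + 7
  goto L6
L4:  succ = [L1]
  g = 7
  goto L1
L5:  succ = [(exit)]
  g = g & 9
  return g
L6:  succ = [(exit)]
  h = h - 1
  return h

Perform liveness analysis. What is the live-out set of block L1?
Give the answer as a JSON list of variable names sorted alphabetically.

Per-block:
  L0 def {g,h,k,w} use ∅
  L1 def {h,w} use {h,w}
  L2 def {g,m} use ∅
  L3 def {h,w} use {h,w}
  L4 def {g} use ∅
  L5 def {g} use {g}
  L6 def {h} use {h}

Backward fixpoint:
  live L0: ∅→{h,w}
  live L1: {h,w}→{h,w}
  live L2: {h,w}→{g,h,w}
  live L3: {h,w}→{h}
  live L4: {h,w}→{h,w}
  live L5: {g}→∅
  live L6: {h}→∅

live-out(L1) = ["h", "w"]

Answer: ["h", "w"]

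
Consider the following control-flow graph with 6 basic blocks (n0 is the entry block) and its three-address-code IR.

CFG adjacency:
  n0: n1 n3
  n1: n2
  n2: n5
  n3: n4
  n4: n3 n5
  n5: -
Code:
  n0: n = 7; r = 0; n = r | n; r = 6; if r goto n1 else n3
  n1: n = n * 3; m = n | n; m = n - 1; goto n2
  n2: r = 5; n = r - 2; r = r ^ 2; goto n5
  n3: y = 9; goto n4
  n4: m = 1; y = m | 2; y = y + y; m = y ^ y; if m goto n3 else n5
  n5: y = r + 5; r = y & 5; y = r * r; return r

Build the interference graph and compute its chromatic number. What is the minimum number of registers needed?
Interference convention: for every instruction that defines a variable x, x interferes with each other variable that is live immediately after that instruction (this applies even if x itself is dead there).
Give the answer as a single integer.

Per-block:
  n0 def {n,r} use ∅
  n1 def {m,n} use {n}
  n2 def {n,r} use ∅
  n3 def {y} use ∅
  n4 def {m,y} use ∅
  n5 def {r,y} use {r}

Live sets:
  live n0: ∅→{n,r}
  live n1: {n}→∅
  live n2: ∅→{r}
  live n3: {r}→{r}
  live n4: {r}→{r}
  live n5: {r}→∅

Conflict graph:
  m↔{n,r}
  n↔{m,r}
  r↔{m,n,y}
  y↔{r}

Colouring:
  {m,n,r} pairwise interfere (3-clique) ⇒ χ ≥ 3
  3-colouring: r0={r}  r1={m,y}  r2={n}
  χ = 3

Answer: 3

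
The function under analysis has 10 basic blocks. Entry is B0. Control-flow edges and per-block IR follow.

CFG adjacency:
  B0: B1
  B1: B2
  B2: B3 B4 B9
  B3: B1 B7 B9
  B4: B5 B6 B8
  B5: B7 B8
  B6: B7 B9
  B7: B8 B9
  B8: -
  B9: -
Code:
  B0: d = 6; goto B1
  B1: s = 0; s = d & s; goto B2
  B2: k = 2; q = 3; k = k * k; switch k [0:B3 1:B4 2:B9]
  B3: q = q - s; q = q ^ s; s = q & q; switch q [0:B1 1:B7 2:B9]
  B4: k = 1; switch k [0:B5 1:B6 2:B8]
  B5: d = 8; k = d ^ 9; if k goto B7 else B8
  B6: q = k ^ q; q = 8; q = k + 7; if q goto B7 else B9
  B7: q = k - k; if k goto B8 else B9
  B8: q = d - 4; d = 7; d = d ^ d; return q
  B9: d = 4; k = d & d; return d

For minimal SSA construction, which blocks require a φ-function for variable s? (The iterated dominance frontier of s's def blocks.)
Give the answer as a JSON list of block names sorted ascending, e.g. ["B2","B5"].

Answer: ["B1", "B7", "B8", "B9"]

Analysis:
idom tree: B1←B0 B2←B1 B3←B2 B4←B2 B5←B4 B6←B4 B7←B2 B8←B2 B9←B2
Dom∩ at merges:
  B1: preds {B0,B3}: {B0} ∩ {B0,B1,B2,B3} = {B0}; idom=B0
  B7: preds {B3,B5,B6}: {B0,B1,B2,B3} ∩ {B0,B1,B2,B4,B5} ∩ {B0,B1,B2,B4,B6} = {B0,B1,B2}; idom=B2
  B8: preds {B4,B5,B7}: {B0,B1,B2,B4} ∩ {B0,B1,B2,B4,B5} ∩ {B0,B1,B2,B7} = {B0,B1,B2}; idom=B2
  B9: preds {B2,B3,B6,B7}: {B0,B1,B2} ∩ {B0,B1,B2,B3} ∩ {B0,B1,B2,B4,B6} ∩ {B0,B1,B2,B7} = {B0,B1,B2}; idom=B2

Frontier:
  join B1 pred B0: · stop@B0
  join B1 pred B3: B3→B2→B1 stop@B0
  join B7 pred B3: B3 stop@B2
  join B7 pred B5: B5→B4 stop@B2
  join B7 pred B6: B6→B4 stop@B2
  join B8 pred B4: B4 stop@B2
  join B8 pred B5: B5→B4 stop@B2
  join B8 pred B7: B7 stop@B2
  join B9 pred B2: · stop@B2
  join B9 pred B3: B3 stop@B2
  join B9 pred B6: B6→B4 stop@B2
  join B9 pred B7: B7 stop@B2
  DF(B0)=∅
  DF(B1)={B1}
  DF(B2)={B1}
  DF(B3)={B1,B7,B9}
  DF(B4)={B7,B8,B9}
  DF(B5)={B7,B8}
  DF(B6)={B7,B9}
  DF(B7)={B8,B9}
  DF(B8)=∅
  DF(B9)=∅

φ for s: defs {B1,B3}
  DF⁺ = {B1,B7,B8,B9}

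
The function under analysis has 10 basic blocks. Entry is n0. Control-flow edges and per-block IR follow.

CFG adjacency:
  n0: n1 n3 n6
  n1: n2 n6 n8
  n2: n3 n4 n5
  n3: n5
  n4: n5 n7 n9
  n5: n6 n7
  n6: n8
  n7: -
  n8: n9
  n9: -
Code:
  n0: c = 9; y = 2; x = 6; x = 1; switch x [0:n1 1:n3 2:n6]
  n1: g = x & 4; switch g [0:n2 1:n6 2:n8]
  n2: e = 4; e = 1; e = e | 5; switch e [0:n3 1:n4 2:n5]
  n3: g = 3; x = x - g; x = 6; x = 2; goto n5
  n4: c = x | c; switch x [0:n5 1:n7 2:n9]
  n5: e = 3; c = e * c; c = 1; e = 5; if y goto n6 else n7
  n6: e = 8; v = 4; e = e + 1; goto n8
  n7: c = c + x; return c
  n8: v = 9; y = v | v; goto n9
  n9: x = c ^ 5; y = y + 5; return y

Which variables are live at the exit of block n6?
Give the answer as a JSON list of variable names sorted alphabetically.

Per-block:
  n0: {c,x,y} / ∅
  n1: {g} / {x}
  n2: {e} / ∅
  n3: {g,x} / {x}
  n4: {c} / {c,x}
  n5: {c,e} / {c,y}
  n6: {e,v} / ∅
  n7: {c} / {c,x}
  n8: {v,y} / ∅
  n9: {x,y} / {c,y}

Live sets:
  n0: in=∅ out={c,x,y}
  n1: in={c,x,y} out={c,x,y}
  n2: in={c,x,y} out={c,x,y}
  n3: in={c,x,y} out={c,x,y}
  n4: in={c,x,y} out={c,x,y}
  n5: in={c,x,y} out={c,x}
  n6: in={c} out={c}
  n7: in={c,x} out=∅
  n8: in={c} out={c,y}
  n9: in={c,y} out=∅

live-out(n6) = ["c"]

Answer: ["c"]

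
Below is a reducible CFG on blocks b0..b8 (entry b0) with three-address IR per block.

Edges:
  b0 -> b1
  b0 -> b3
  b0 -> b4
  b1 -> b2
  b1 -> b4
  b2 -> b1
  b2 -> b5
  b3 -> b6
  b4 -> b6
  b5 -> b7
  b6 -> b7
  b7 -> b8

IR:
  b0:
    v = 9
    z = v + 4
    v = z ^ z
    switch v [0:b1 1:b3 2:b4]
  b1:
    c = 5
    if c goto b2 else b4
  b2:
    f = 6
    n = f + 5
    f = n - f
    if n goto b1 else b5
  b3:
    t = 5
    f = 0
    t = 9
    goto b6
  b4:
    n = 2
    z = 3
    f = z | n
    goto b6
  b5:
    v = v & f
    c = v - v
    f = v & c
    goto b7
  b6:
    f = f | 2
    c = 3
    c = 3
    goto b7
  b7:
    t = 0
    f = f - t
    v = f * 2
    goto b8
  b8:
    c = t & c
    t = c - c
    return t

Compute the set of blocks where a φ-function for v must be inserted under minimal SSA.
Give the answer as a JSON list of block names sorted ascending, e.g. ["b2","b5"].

Answer: ["b7"]

Working:
idom tree: b1←b0 b2←b1 b3←b0 b4←b0 b5←b2 b6←b0 b7←b0 b8←b7
Dom at joins:
  b1: preds {b0,b2}: {b0} ∩ {b0,b1,b2} = {b0}; idom=b0
  b4: preds {b0,b1}: {b0} ∩ {b0,b1} = {b0}; idom=b0
  b6: preds {b3,b4}: {b0,b3} ∩ {b0,b4} = {b0}; idom=b0
  b7: preds {b5,b6}: {b0,b1,b2,b5} ∩ {b0,b6} = {b0}; idom=b0

DF derivation:
  b1←b0: walk · to b0
  b1←b2: walk b2→b1 to b0
  b4←b0: walk · to b0
  b4←b1: walk b1 to b0
  b6←b3: walk b3 to b0
  b6←b4: walk b4 to b0
  b7←b5: walk b5→b2→b1 to b0
  b7←b6: walk b6 to b0
  DF(b0)=∅
  DF(b1)={b1,b4,b7}
  DF(b2)={b1,b7}
  DF(b3)={b6}
  DF(b4)={b6}
  DF(b5)={b7}
  DF(b6)={b7}
  DF(b7)=∅
  DF(b8)=∅

φ for v: defs {b0,b5,b7}
  DF⁺ = {b7}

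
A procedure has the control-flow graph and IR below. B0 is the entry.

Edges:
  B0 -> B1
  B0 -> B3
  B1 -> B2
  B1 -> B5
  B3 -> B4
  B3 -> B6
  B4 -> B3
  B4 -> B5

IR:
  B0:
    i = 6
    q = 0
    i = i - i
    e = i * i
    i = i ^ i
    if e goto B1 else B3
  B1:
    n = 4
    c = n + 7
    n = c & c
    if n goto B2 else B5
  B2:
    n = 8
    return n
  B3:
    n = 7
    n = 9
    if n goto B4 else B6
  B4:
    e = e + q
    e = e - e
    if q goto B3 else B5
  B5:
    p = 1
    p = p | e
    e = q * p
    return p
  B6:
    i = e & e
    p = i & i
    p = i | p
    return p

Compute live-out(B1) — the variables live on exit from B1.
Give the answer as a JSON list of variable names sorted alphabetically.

Per-block:
  B0: {e,i,q} / ∅
  B1: {c,n} / ∅
  B2: {n} / ∅
  B3: {n} / ∅
  B4: {e} / {e,q}
  B5: {e,p} / {e,q}
  B6: {i,p} / {e}

Live sets:
  live B0: ∅→{e,q}
  live B1: {e,q}→{e,q}
  live B2: ∅→∅
  live B3: {e,q}→{e,q}
  live B4: {e,q}→{e,q}
  live B5: {e,q}→∅
  live B6: {e}→∅

live-out(B1) = ["e", "q"]

Answer: ["e", "q"]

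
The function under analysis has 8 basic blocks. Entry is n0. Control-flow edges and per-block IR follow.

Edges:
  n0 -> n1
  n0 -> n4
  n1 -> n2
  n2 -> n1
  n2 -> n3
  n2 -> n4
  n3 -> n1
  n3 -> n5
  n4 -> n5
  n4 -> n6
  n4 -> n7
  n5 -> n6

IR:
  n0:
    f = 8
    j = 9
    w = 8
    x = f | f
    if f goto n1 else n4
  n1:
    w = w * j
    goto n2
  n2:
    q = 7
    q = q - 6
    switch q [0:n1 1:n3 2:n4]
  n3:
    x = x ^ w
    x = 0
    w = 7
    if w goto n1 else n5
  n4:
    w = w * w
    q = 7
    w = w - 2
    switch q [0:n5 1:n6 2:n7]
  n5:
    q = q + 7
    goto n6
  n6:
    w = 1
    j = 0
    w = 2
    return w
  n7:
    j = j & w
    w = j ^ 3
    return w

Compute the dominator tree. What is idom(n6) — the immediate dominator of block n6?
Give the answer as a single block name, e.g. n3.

Answer: n0

Analysis:
idom tree: n1←n0 n2←n1 n3←n2 n4←n0 n5←n0 n6←n0 n7←n4
Join-block Dom:
  n1: preds {n0,n2,n3}: {n0} ∩ {n0,n1,n2} ∩ {n0,n1,n2,n3} = {n0}; idom=n0
  n4: preds {n0,n2}: {n0} ∩ {n0,n1,n2} = {n0}; idom=n0
  n5: preds {n3,n4}: {n0,n1,n2,n3} ∩ {n0,n4} = {n0}; idom=n0
  n6: preds {n4,n5}: {n0,n4} ∩ {n0,n5} = {n0}; idom=n0

idom(n6) = n0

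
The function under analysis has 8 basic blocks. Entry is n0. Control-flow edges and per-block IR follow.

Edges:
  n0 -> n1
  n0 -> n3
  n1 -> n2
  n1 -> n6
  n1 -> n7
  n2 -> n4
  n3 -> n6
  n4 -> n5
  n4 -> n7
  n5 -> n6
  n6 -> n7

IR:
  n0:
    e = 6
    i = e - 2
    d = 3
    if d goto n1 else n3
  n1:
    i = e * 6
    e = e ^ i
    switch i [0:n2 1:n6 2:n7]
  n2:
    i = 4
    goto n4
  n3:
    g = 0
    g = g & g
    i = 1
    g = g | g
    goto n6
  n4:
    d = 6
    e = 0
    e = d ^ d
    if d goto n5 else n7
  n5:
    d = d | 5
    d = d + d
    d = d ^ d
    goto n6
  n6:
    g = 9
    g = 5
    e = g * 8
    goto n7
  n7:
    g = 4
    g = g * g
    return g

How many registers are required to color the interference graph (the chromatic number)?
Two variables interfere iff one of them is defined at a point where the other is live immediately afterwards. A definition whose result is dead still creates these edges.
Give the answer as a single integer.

Block summaries:
  n0: {d,e,i} / ∅
  n1: {e,i} / {e}
  n2: {i} / ∅
  n3: {g,i} / ∅
  n4: {d,e} / ∅
  n5: {d} / {d}
  n6: {e,g} / ∅
  n7: {g} / ∅

Backward fixpoint:
  n0: in=∅ out={e}
  n1: in={e} out=∅
  n2: in=∅ out=∅
  n3: in=∅ out=∅
  n4: in=∅ out={d}
  n5: in={d} out=∅
  n6: in=∅ out=∅
  n7: in=∅ out=∅

Conflict graph:
  d — {e}
  e — {d,i}
  g — {i}
  i — {e,g}

Registers:
  clique {d,e} ⇒ need ≥ 2
  2-colouring: r0={e,g}  r1={d,i}
  χ = 2

Answer: 2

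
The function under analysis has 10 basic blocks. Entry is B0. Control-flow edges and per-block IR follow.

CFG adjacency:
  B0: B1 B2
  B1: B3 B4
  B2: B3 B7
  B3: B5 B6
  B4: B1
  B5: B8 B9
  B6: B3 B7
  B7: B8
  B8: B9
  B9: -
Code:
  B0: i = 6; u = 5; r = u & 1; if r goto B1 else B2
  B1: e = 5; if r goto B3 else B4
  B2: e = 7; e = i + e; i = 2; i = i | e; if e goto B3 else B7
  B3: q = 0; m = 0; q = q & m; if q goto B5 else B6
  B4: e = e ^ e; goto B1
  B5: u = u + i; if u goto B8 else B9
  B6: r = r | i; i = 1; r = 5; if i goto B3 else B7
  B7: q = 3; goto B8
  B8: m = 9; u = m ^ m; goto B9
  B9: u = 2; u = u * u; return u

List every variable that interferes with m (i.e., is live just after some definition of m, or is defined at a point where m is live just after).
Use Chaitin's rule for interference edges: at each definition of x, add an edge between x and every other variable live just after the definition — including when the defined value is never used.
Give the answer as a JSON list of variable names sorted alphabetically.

def/use:
  B0: {i,r,u} / ∅
  B1: {e} / {r}
  B2: {e,i} / {i}
  B3: {m,q} / ∅
  B4: {e} / {e}
  B5: {u} / {i,u}
  B6: {i,r} / {i,r}
  B7: {q} / ∅
  B8: {m,u} / ∅
  B9: {u} / ∅

Liveness:
  B0 li=∅ lo={i,r,u}
  B1 li={i,r,u} lo={e,i,r,u}
  B2 li={i,r,u} lo={i,r,u}
  B3 li={i,r,u} lo={i,r,u}
  B4 li={e,i,r,u} lo={i,r,u}
  B5 li={i,u} lo=∅
  B6 li={i,r,u} lo={i,r,u}
  B7 li=∅ lo=∅
  B8 li=∅ lo=∅
  B9 li=∅ lo=∅

Interference:
  e: {i,r,u}
  i: {e,m,q,r,u}
  m: {i,q,r,u}
  q: {i,m,r,u}
  r: {e,i,m,q,u}
  u: {e,i,m,q,r}

N(m) = ["i", "q", "r", "u"]

Answer: ["i", "q", "r", "u"]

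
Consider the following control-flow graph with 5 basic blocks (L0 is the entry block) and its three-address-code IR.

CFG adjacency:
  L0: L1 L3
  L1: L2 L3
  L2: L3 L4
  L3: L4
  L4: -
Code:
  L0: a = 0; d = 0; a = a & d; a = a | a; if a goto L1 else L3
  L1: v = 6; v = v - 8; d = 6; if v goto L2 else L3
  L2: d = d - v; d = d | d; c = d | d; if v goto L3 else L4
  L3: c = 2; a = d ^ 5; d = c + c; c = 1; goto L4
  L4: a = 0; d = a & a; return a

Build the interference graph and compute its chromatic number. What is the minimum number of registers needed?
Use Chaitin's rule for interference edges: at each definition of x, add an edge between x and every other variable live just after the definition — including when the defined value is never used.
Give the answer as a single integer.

Block summaries:
  L0: def={a,d} ue=∅
  L1: def={d,v} ue=∅
  L2: def={c,d} ue={d,v}
  L3: def={a,c,d} ue={d}
  L4: def={a,d} ue=∅

Backward fixpoint:
  L0: in=∅ out={d}
  L1: in=∅ out={d,v}
  L2: in={d,v} out={d}
  L3: in={d} out=∅
  L4: in=∅ out=∅

Conflict graph:
  a: {c,d}
  c: {a,d,v}
  d: {a,c,v}
  v: {c,d}

Colouring:
  lower bound: {a,c,d} mutually conflict ⇒ χ ≥ 3
  3-colouring: R0={c}  R1={d}  R2={a,v}
  χ = 3

Answer: 3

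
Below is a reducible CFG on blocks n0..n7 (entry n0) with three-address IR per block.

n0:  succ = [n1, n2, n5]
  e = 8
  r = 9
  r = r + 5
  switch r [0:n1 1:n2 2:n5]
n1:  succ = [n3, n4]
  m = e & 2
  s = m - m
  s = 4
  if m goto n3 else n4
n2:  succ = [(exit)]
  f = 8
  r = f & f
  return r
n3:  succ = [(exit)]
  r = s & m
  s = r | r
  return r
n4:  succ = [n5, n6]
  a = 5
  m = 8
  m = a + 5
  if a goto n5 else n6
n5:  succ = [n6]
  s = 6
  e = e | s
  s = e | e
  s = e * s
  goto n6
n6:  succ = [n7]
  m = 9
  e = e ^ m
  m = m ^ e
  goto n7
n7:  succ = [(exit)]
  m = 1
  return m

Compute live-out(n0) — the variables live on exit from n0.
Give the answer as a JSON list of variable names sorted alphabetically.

Per-block:
  n0 def {e,r} use ∅
  n1 def {m,s} use {e}
  n2 def {f,r} use ∅
  n3 def {r,s} use {m,s}
  n4 def {a,m} use ∅
  n5 def {e,s} use {e}
  n6 def {e,m} use {e}
  n7 def {m} use ∅

Live sets:
  live n0: ∅→{e}
  live n1: {e}→{e,m,s}
  live n2: ∅→∅
  live n3: {m,s}→∅
  live n4: {e}→{e}
  live n5: {e}→{e}
  live n6: {e}→∅
  live n7: ∅→∅

live-out(n0) = ["e"]

Answer: ["e"]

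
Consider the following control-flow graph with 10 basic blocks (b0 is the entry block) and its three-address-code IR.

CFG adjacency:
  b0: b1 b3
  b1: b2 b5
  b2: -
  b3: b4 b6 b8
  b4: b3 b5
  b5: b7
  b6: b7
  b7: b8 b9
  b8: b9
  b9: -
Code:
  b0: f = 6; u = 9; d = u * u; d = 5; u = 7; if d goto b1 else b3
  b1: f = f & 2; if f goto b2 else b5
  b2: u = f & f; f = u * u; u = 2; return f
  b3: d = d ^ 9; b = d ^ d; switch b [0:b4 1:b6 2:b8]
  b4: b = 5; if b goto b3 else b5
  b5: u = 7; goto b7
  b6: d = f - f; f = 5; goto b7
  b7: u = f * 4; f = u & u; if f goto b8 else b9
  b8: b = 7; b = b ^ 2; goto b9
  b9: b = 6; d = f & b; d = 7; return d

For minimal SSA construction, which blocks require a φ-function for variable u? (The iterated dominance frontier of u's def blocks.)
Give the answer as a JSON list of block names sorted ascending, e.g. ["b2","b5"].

idom tree: b1←b0 b2←b1 b3←b0 b4←b3 b5←b0 b6←b3 b7←b0 b8←b0 b9←b0
Join-block Dom:
  b3: preds {b0,b4}: {b0} ∩ {b0,b3,b4} = {b0}; idom=b0
  b5: preds {b1,b4}: {b0,b1} ∩ {b0,b3,b4} = {b0}; idom=b0
  b7: preds {b5,b6}: {b0,b5} ∩ {b0,b3,b6} = {b0}; idom=b0
  b8: preds {b3,b7}: {b0,b3} ∩ {b0,b7} = {b0}; idom=b0
  b9: preds {b7,b8}: {b0,b7} ∩ {b0,b8} = {b0}; idom=b0

DF derivation:
  join b3 pred b0: · stop@b0
  join b3 pred b4: b4→b3 stop@b0
  join b5 pred b1: b1 stop@b0
  join b5 pred b4: b4→b3 stop@b0
  join b7 pred b5: b5 stop@b0
  join b7 pred b6: b6→b3 stop@b0
  join b8 pred b3: b3 stop@b0
  join b8 pred b7: b7 stop@b0
  join b9 pred b7: b7 stop@b0
  join b9 pred b8: b8 stop@b0
  b0 → ∅
  b1 → {b5}
  b2 → ∅
  b3 → {b3,b5,b7,b8}
  b4 → {b3,b5}
  b5 → {b7}
  b6 → {b7}
  b7 → {b8,b9}
  b8 → {b9}
  b9 → ∅

φ for u: defs {b0,b2,b5,b7}
  DF⁺ = {b7,b8,b9}

Answer: ["b7", "b8", "b9"]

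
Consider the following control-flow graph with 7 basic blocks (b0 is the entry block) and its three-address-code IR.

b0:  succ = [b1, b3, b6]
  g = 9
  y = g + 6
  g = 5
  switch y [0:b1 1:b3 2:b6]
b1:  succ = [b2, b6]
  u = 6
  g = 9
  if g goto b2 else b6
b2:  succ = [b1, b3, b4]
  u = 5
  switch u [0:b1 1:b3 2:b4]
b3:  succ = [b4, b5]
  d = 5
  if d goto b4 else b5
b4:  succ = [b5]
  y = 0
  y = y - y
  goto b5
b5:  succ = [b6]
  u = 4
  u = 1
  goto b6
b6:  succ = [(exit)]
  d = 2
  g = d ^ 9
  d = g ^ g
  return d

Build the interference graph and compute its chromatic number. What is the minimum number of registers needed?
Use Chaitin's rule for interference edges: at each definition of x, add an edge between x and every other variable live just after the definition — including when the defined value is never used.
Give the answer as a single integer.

Answer: 2

Working:
Per-block:
  b0: def={g,y} ue=∅
  b1: def={g,u} ue=∅
  b2: def={u} ue=∅
  b3: def={d} ue=∅
  b4: def={y} ue=∅
  b5: def={u} ue=∅
  b6: def={d,g} ue=∅

Backward fixpoint:
  b0 li=∅ lo=∅
  b1 li=∅ lo=∅
  b2 li=∅ lo=∅
  b3 li=∅ lo=∅
  b4 li=∅ lo=∅
  b5 li=∅ lo=∅
  b6 li=∅ lo=∅

Conflict graph:
  d↔∅
  g↔{y}
  u↔∅
  y↔{g}

Chromatic number:
  lower bound: {g,y} mutually conflict ⇒ χ ≥ 2
  assign d→R0 g→R0 u→R0 y→R1 — no edge inside a register ⇒ χ ≤ 2
  χ = 2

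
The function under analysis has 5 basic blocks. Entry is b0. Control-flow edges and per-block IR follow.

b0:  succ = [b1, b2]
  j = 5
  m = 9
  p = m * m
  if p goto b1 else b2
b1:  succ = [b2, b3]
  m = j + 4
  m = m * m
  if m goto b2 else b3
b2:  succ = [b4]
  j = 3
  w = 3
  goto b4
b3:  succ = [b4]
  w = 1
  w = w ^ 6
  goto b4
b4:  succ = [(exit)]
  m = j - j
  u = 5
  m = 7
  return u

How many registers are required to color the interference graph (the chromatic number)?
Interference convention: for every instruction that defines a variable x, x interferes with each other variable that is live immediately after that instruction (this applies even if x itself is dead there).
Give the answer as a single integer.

Answer: 2

Analysis:
Per-block:
  b0 def {j,m,p} use ∅
  b1 def {m} use {j}
  b2 def {j,w} use ∅
  b3 def {w} use ∅
  b4 def {m,u} use {j}

Live sets:
  b0: in=∅ out={j}
  b1: in={j} out={j}
  b2: in=∅ out={j}
  b3: in={j} out={j}
  b4: in={j} out=∅

Interfere edges:
  j↔{m,p,w}
  m↔{j,u}
  p↔{j}
  u↔{m}
  w↔{j}

Chromatic number:
  clique {j,m} ⇒ need ≥ 2
  2-colouring: c0={j,u}  c1={m,p,w}
  χ = 2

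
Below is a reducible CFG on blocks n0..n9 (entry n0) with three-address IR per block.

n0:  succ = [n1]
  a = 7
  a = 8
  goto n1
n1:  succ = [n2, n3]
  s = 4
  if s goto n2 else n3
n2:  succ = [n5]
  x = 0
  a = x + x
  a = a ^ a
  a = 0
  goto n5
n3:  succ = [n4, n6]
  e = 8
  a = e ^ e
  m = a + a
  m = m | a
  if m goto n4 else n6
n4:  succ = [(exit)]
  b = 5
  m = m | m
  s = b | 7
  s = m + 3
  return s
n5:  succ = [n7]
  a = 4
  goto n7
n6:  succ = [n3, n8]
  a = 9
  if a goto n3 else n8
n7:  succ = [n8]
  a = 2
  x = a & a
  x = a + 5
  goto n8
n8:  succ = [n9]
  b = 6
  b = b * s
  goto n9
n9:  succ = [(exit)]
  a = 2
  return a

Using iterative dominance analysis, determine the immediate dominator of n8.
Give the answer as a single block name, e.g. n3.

Answer: n1

Analysis:
idom tree: n1←n0 n2←n1 n3←n1 n4←n3 n5←n2 n6←n3 n7←n5 n8←n1 n9←n8
Dom∩ at merges:
  n3: preds {n1,n6}: {n0,n1} ∩ {n0,n1,n3,n6} = {n0,n1}; idom=n1
  n8: preds {n6,n7}: {n0,n1,n3,n6} ∩ {n0,n1,n2,n5,n7} = {n0,n1}; idom=n1

idom(n8) = n1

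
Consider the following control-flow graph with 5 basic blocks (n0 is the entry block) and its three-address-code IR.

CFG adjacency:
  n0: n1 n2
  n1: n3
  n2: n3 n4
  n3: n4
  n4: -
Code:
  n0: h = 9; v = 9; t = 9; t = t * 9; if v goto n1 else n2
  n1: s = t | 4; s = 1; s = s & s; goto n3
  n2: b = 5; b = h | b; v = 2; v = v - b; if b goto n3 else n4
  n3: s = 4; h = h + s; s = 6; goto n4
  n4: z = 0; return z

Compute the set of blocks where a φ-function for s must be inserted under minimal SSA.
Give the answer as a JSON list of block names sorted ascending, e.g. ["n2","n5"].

Answer: ["n3", "n4"]

Working:
idom tree: n1←n0 n2←n0 n3←n0 n4←n0
Dom∩ at merges:
  n3: preds {n1,n2}: {n0,n1} ∩ {n0,n2} = {n0}; idom=n0
  n4: preds {n2,n3}: {n0,n2} ∩ {n0,n3} = {n0}; idom=n0

DF derivation:
  n3←n1: walk n1 to n0
  n3←n2: walk n2 to n0
  n4←n2: walk n2 to n0
  n4←n3: walk n3 to n0
  DF(n0)=∅
  DF(n1)={n3}
  DF(n2)={n3,n4}
  DF(n3)={n4}
  DF(n4)=∅

φ for s: defs {n1,n3}
  DF⁺ = {n3,n4}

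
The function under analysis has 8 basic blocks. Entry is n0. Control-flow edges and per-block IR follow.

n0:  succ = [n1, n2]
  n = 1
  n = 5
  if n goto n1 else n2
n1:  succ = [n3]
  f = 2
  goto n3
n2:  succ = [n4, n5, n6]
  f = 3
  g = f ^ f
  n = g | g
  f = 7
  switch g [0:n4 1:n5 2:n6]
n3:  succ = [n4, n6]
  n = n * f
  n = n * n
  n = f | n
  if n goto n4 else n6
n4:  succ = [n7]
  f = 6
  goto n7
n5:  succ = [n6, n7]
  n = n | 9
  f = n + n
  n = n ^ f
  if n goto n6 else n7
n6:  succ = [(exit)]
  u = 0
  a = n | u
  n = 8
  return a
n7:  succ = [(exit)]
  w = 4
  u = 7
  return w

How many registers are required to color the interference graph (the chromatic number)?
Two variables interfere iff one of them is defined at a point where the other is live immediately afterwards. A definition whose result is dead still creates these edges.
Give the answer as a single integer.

Answer: 3

Analysis:
Per-block:
  n0 def {n} use ∅
  n1 def {f} use ∅
  n2 def {f,g,n} use ∅
  n3 def {n} use {f,n}
  n4 def {f} use ∅
  n5 def {f,n} use {n}
  n6 def {a,n,u} use {n}
  n7 def {u,w} use ∅

Live sets:
  n0 li=∅ lo={n}
  n1 li={n} lo={f,n}
  n2 li=∅ lo={n}
  n3 li={f,n} lo={n}
  n4 li=∅ lo=∅
  n5 li={n} lo={n}
  n6 li={n} lo=∅
  n7 li=∅ lo=∅

Interfere edges:
  a: {n}
  f: {g,n}
  g: {f,n}
  n: {a,f,g,u}
  u: {n,w}
  w: {u}

Chromatic number:
  {f,g,n} pairwise interfere (3-clique) ⇒ χ ≥ 3
  3-colouring: R0={n,w}  R1={a,f,u}  R2={g}
  χ = 3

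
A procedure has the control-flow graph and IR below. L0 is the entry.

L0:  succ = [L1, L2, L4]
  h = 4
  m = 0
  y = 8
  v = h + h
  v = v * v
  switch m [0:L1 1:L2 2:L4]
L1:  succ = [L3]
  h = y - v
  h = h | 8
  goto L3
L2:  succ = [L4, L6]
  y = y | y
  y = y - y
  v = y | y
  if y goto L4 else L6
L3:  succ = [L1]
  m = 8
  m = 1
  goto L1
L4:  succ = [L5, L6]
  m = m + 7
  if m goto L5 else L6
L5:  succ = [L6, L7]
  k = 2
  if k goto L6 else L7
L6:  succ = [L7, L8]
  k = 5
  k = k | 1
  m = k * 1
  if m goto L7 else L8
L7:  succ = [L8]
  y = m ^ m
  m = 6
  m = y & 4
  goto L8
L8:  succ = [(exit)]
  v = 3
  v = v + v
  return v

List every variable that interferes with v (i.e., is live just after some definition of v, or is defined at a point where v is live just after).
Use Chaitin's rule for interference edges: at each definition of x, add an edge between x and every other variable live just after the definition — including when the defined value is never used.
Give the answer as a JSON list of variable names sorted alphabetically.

Per-block:
  L0 def {h,m,v,y} use ∅
  L1 def {h} use {v,y}
  L2 def {v,y} use {y}
  L3 def {m} use ∅
  L4 def {m} use {m}
  L5 def {k} use ∅
  L6 def {k,m} use ∅
  L7 def {m,y} use {m}
  L8 def {v} use ∅

Liveness:
  live L0: ∅→{m,v,y}
  live L1: {v,y}→{v,y}
  live L2: {m,y}→{m}
  live L3: {v,y}→{v,y}
  live L4: {m}→{m}
  live L5: {m}→{m}
  live L6: ∅→{m}
  live L7: {m}→∅
  live L8: ∅→∅

Conflict graph:
  h — {m,v,y}
  k — {m}
  m — {h,k,v,y}
  v — {h,m,y}
  y — {h,m,v}

N(v) = ["h", "m", "y"]

Answer: ["h", "m", "y"]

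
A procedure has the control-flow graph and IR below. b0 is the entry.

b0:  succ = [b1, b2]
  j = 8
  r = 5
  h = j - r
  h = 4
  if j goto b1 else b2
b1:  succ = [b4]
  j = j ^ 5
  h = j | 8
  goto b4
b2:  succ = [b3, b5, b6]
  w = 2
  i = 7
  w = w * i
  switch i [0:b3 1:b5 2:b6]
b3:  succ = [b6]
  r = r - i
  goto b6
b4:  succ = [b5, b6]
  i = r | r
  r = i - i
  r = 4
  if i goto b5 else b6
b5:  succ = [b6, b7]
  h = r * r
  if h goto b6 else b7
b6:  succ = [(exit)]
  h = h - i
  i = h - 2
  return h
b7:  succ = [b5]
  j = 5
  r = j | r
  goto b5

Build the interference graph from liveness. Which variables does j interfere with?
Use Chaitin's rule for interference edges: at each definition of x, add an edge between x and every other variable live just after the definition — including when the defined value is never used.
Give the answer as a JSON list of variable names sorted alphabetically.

Answer: ["h", "i", "r"]

Analysis:
def/use:
  b0 def {h,j,r} use ∅
  b1 def {h,j} use {j}
  b2 def {i,w} use ∅
  b3 def {r} use {i,r}
  b4 def {i,r} use {r}
  b5 def {h} use {r}
  b6 def {h,i} use {h,i}
  b7 def {j,r} use {r}

Liveness:
  b0 li=∅ lo={h,j,r}
  b1 li={j,r} lo={h,r}
  b2 li={h,r} lo={h,i,r}
  b3 li={h,i,r} lo={h,i}
  b4 li={h,r} lo={h,i,r}
  b5 li={i,r} lo={h,i,r}
  b6 li={h,i} lo=∅
  b7 li={i,r} lo={i,r}

Conflict graph:
  h — {i,j,r,w}
  i — {h,j,r,w}
  j — {h,i,r}
  r — {h,i,j,w}
  w — {h,i,r}

N(j) = ["h", "i", "r"]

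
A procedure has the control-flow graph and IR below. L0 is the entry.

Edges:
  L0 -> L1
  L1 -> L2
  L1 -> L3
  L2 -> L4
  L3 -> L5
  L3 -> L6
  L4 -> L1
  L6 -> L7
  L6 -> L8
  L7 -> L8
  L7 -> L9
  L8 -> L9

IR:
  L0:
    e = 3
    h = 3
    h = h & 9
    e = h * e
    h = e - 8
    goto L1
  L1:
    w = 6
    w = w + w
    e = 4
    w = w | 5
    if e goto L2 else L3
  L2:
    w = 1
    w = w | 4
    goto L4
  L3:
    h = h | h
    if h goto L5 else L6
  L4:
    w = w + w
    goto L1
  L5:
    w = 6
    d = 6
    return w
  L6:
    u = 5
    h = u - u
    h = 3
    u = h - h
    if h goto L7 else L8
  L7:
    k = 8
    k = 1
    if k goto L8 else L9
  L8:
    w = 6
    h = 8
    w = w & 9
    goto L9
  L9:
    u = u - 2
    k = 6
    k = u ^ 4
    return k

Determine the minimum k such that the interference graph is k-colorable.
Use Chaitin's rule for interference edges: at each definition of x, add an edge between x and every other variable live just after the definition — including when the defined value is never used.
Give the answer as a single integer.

Answer: 3

Derivation:
Per-block:
  L0: def={e,h} ue=∅
  L1: def={e,w} ue=∅
  L2: def={w} ue=∅
  L3: def={h} ue={h}
  L4: def={w} ue={w}
  L5: def={d,w} ue=∅
  L6: def={h,u} ue=∅
  L7: def={k} ue=∅
  L8: def={h,w} ue=∅
  L9: def={k,u} ue={u}

Backward fixpoint:
  L0: in=∅ out={h}
  L1: in={h} out={h}
  L2: in={h} out={h,w}
  L3: in={h} out=∅
  L4: in={h,w} out={h}
  L5: in=∅ out=∅
  L6: in=∅ out={u}
  L7: in={u} out={u}
  L8: in={u} out={u}
  L9: in={u} out=∅

Conflict graph:
  d↔{w}
  e↔{h,w}
  h↔{e,u,w}
  k↔{u}
  u↔{h,k,w}
  w↔{d,e,h,u}

Registers:
  {e,h,w} pairwise interfere (3-clique) ⇒ χ ≥ 3
  assign d→c1 e→c2 h→c1 k→c0 u→c2 w→c0 — no edge inside a register ⇒ χ ≤ 3
  χ = 3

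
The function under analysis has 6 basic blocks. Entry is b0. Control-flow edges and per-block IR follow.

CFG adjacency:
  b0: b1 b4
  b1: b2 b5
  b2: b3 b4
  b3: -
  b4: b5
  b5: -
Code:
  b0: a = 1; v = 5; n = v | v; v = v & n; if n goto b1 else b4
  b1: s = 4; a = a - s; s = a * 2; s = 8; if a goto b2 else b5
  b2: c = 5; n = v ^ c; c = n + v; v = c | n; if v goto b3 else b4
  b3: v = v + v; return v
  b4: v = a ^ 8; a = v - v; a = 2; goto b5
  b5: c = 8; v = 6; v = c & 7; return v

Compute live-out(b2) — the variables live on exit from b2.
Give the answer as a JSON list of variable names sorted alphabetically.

Answer: ["a", "v"]

Derivation:
def/use:
  b0: def={a,n,v} ue=∅
  b1: def={a,s} ue={a}
  b2: def={c,n,v} ue={v}
  b3: def={v} ue={v}
  b4: def={a,v} ue={a}
  b5: def={c,v} ue=∅

Liveness:
  b0 li=∅ lo={a,v}
  b1 li={a,v} lo={a,v}
  b2 li={a,v} lo={a,v}
  b3 li={v} lo=∅
  b4 li={a} lo=∅
  b5 li=∅ lo=∅

live-out(b2) = ["a", "v"]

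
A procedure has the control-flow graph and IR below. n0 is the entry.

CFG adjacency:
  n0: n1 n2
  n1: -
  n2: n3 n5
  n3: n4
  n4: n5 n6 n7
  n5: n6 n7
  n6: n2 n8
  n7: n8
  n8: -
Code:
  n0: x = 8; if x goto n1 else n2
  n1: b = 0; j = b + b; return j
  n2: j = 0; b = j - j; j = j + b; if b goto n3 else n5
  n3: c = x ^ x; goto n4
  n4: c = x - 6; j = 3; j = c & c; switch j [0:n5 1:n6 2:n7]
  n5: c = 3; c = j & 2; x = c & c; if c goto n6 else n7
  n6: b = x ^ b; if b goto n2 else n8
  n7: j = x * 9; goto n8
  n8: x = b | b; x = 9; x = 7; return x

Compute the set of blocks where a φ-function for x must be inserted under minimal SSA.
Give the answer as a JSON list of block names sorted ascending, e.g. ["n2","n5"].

idom tree: n1←n0 n2←n0 n3←n2 n4←n3 n5←n2 n6←n2 n7←n2 n8←n2
Dom∩ at merges:
  n2: preds {n0,n6}: {n0} ∩ {n0,n2,n6} = {n0}; idom=n0
  n5: preds {n2,n4}: {n0,n2} ∩ {n0,n2,n3,n4} = {n0,n2}; idom=n2
  n6: preds {n4,n5}: {n0,n2,n3,n4} ∩ {n0,n2,n5} = {n0,n2}; idom=n2
  n7: preds {n4,n5}: {n0,n2,n3,n4} ∩ {n0,n2,n5} = {n0,n2}; idom=n2
  n8: preds {n6,n7}: {n0,n2,n6} ∩ {n0,n2,n7} = {n0,n2}; idom=n2

DF walk-up:
  n2←n0: walk · to n0
  n2←n6: walk n6→n2 to n0
  n5←n2: walk · to n2
  n5←n4: walk n4→n3 to n2
  n6←n4: walk n4→n3 to n2
  n6←n5: walk n5 to n2
  n7←n4: walk n4→n3 to n2
  n7←n5: walk n5 to n2
  n8←n6: walk n6 to n2
  n8←n7: walk n7 to n2
  n0 → ∅
  n1 → ∅
  n2 → {n2}
  n3 → {n5,n6,n7}
  n4 → {n5,n6,n7}
  n5 → {n6,n7}
  n6 → {n2,n8}
  n7 → {n8}
  n8 → ∅

φ for x: defs {n0,n5,n8}
  DF⁺ = {n2,n6,n7,n8}

Answer: ["n2", "n6", "n7", "n8"]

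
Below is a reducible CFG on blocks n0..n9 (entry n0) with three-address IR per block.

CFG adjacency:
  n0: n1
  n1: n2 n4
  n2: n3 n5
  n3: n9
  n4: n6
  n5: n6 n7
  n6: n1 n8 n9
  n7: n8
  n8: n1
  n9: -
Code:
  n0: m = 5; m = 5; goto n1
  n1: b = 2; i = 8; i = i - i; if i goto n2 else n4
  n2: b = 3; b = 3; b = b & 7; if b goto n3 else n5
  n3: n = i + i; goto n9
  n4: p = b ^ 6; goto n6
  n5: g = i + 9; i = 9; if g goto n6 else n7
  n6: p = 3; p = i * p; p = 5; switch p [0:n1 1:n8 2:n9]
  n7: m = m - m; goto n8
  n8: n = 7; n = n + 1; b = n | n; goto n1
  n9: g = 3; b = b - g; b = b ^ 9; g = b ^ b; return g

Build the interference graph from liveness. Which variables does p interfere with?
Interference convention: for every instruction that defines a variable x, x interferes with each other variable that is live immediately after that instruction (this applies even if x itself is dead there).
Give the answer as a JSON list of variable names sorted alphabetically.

Answer: ["b", "i", "m"]

Derivation:
Per-block:
  n0 def {m} use ∅
  n1 def {b,i} use ∅
  n2 def {b} use ∅
  n3 def {n} use {i}
  n4 def {p} use {b}
  n5 def {g,i} use {i}
  n6 def {p} use {i}
  n7 def {m} use {m}
  n8 def {b,n} use ∅
  n9 def {b,g} use {b}

Live sets:
  n0: in=∅ out={m}
  n1: in={m} out={b,i,m}
  n2: in={i,m} out={b,i,m}
  n3: in={b,i} out={b}
  n4: in={b,i,m} out={b,i,m}
  n5: in={b,i,m} out={b,i,m}
  n6: in={b,i,m} out={b,m}
  n7: in={m} out={m}
  n8: in={m} out={m}
  n9: in={b} out=∅

Interfere edges:
  b — {g,i,m,n,p}
  g — {b,i,m}
  i — {b,g,m,p}
  m — {b,g,i,n,p}
  n — {b,m}
  p — {b,i,m}

N(p) = ["b", "i", "m"]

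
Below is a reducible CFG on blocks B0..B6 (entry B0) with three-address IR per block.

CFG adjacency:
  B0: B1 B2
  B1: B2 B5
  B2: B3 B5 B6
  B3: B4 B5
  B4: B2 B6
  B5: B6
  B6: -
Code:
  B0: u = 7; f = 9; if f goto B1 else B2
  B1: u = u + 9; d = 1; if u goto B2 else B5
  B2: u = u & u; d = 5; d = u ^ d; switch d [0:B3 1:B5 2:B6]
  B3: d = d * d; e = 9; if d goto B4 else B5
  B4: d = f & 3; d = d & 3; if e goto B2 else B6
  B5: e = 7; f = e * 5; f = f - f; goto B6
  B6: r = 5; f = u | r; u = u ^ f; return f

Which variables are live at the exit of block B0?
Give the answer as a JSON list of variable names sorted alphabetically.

Answer: ["f", "u"]

Derivation:
Block summaries:
  B0: {f,u} / ∅
  B1: {d,u} / {u}
  B2: {d,u} / {u}
  B3: {d,e} / {d}
  B4: {d} / {e,f}
  B5: {e,f} / ∅
  B6: {f,r,u} / {u}

Live sets:
  B0: in=∅ out={f,u}
  B1: in={f,u} out={f,u}
  B2: in={f,u} out={d,f,u}
  B3: in={d,f,u} out={e,f,u}
  B4: in={e,f,u} out={f,u}
  B5: in={u} out={u}
  B6: in={u} out=∅

live-out(B0) = ["f", "u"]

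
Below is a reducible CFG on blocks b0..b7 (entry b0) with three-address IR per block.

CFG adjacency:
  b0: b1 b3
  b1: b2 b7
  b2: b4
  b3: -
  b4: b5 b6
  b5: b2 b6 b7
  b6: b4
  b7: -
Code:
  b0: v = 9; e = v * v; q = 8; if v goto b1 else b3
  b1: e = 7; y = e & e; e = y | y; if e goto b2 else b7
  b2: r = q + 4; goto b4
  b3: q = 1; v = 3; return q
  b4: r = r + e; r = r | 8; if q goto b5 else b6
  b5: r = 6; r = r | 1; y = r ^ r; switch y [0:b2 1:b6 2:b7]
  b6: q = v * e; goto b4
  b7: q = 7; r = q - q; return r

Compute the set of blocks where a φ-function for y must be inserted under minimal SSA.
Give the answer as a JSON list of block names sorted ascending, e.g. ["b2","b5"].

Answer: ["b2", "b4", "b6", "b7"]

Derivation:
idom tree: b1←b0 b2←b1 b3←b0 b4←b2 b5←b4 b6←b4 b7←b1
Join-block Dom:
  b2: preds {b1,b5}: {b0,b1} ∩ {b0,b1,b2,b4,b5} = {b0,b1}; idom=b1
  b4: preds {b2,b6}: {b0,b1,b2} ∩ {b0,b1,b2,b4,b6} = {b0,b1,b2}; idom=b2
  b6: preds {b4,b5}: {b0,b1,b2,b4} ∩ {b0,b1,b2,b4,b5} = {b0,b1,b2,b4}; idom=b4
  b7: preds {b1,b5}: {b0,b1} ∩ {b0,b1,b2,b4,b5} = {b0,b1}; idom=b1

Frontier:
  b2←b1: walk · to b1
  b2←b5: walk b5→b4→b2 to b1
  b4←b2: walk · to b2
  b4←b6: walk b6→b4 to b2
  b6←b4: walk · to b4
  b6←b5: walk b5 to b4
  b7←b1: walk · to b1
  b7←b5: walk b5→b4→b2 to b1
  DF(b0)=∅
  DF(b1)=∅
  DF(b2)={b2,b7}
  DF(b3)=∅
  DF(b4)={b2,b4,b7}
  DF(b5)={b2,b6,b7}
  DF(b6)={b4}
  DF(b7)=∅

φ for y: defs {b1,b5}
  DF⁺ = {b2,b4,b6,b7}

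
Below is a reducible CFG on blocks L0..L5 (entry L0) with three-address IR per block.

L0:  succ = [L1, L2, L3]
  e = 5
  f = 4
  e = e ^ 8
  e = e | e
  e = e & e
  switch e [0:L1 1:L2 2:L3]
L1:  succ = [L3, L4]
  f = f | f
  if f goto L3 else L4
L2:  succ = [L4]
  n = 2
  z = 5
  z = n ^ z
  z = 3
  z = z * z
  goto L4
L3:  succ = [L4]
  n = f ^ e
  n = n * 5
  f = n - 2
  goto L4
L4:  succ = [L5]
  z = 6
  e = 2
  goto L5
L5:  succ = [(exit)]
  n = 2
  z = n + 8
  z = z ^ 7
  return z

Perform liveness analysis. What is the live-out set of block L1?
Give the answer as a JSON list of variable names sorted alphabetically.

Answer: ["e", "f"]

Analysis:
Per-block:
  L0: def={e,f} ue=∅
  L1: def={f} ue={f}
  L2: def={n,z} ue=∅
  L3: def={f,n} ue={e,f}
  L4: def={e,z} ue=∅
  L5: def={n,z} ue=∅

Liveness:
  L0: in=∅ out={e,f}
  L1: in={e,f} out={e,f}
  L2: in=∅ out=∅
  L3: in={e,f} out=∅
  L4: in=∅ out=∅
  L5: in=∅ out=∅

live-out(L1) = ["e", "f"]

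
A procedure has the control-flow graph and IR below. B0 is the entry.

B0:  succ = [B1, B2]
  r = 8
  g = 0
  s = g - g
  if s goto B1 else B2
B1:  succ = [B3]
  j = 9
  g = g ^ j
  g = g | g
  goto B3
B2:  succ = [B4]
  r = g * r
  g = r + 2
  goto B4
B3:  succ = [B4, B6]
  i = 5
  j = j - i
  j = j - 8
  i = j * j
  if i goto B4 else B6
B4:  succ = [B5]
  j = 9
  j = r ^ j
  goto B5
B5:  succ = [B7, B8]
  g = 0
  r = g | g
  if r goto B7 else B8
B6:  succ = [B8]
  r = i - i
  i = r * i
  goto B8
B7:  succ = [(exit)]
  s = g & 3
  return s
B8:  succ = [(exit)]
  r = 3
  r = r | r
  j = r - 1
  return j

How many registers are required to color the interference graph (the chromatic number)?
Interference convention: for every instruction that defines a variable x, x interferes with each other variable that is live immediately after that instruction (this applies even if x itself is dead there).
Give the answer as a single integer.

Per-block:
  B0 def {g,r,s} use ∅
  B1 def {g,j} use {g}
  B2 def {g,r} use {g,r}
  B3 def {i,j} use {j}
  B4 def {j} use {r}
  B5 def {g,r} use ∅
  B6 def {i,r} use {i}
  B7 def {s} use {g}
  B8 def {j,r} use ∅

Backward fixpoint:
  B0: in=∅ out={g,r}
  B1: in={g,r} out={j,r}
  B2: in={g,r} out={r}
  B3: in={j,r} out={i,r}
  B4: in={r} out=∅
  B5: in=∅ out={g}
  B6: in={i} out=∅
  B7: in={g} out=∅
  B8: in=∅ out=∅

Conflict graph:
  g: {j,r,s}
  i: {j,r}
  j: {g,i,r}
  r: {g,i,j,s}
  s: {g,r}

Chromatic number:
  {g,j,r} pairwise interfere (3-clique) ⇒ χ ≥ 3
  assign g→R1 i→R1 j→R2 r→R0 s→R2 — no edge inside a register ⇒ χ ≤ 3
  χ = 3

Answer: 3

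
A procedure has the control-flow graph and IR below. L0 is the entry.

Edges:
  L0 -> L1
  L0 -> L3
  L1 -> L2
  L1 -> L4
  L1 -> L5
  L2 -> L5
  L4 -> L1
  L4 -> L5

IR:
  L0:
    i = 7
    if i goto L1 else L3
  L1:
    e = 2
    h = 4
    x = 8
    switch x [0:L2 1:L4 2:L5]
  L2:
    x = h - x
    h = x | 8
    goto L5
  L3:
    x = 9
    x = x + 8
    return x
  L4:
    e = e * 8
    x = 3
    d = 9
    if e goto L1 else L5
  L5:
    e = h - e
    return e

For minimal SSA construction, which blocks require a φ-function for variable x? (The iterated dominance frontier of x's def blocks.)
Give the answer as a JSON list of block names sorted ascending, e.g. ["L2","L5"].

Answer: ["L1", "L5"]

Working:
idom tree: L1←L0 L2←L1 L3←L0 L4←L1 L5←L1
Join-block Dom:
  L1: preds {L0,L4}: {L0} ∩ {L0,L1,L4} = {L0}; idom=L0
  L5: preds {L1,L2,L4}: {L0,L1} ∩ {L0,L1,L2} ∩ {L0,L1,L4} = {L0,L1}; idom=L1

Frontier:
  L1←L0: walk · to L0
  L1←L4: walk L4→L1 to L0
  L5←L1: walk · to L1
  L5←L2: walk L2 to L1
  L5←L4: walk L4 to L1
  DF(L0)=∅
  DF(L1)={L1}
  DF(L2)={L5}
  DF(L3)=∅
  DF(L4)={L1,L5}
  DF(L5)=∅

φ for x: defs {L1,L2,L3,L4}
  DF⁺ = {L1,L5}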